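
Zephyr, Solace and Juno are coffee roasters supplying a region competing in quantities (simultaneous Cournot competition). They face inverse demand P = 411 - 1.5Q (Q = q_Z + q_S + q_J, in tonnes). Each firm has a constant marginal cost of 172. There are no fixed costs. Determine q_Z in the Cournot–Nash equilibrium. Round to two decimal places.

Each firm earns π_i = (411 - 1.5Q)q_i - 172q_i.
Setting ∂π_i/∂q_i = 0 with rivals' quantities fixed: 239 - 3q_i - (3/2)·Σ_{j≠i} q_j = 0.
By symmetry each firm produces the same amount; substituting Σ_{j≠i} q_j = 2q_i yields q_i = 239/6.

39.83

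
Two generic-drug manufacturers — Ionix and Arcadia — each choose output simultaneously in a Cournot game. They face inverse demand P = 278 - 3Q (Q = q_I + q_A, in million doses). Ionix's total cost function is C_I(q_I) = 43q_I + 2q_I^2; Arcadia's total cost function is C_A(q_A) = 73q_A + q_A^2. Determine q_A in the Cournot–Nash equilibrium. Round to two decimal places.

18.94

Ionix's profit: π_I = (278 - 3Q)q_I - (43q_I + 2q_I²). Setting ∂π_I/∂q_I = 0: 235 - 10q_I - 3(q_A) = 0.
Arcadia's first-order condition: 205 - 8q_A - 3(q_I) = 0.
Rearranging gives the reaction functions q_I = (235 - 3q_A)/10 and q_A = (205 - 3q_I)/8.
Substituting one into the other gives q_I = 1265/71 and q_A = 1345/71.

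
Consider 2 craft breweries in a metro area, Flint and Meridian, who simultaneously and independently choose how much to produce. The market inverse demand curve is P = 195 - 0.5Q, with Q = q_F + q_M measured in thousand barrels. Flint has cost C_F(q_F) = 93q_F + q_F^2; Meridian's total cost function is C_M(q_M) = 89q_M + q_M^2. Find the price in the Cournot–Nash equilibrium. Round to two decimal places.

Flint's profit: π_F = (195 - 0.5Q)q_F - (93q_F + q_F²). Setting ∂π_F/∂q_F = 0: 102 - 3q_F - (1/2)(q_M) = 0.
Meridian's profit: π_M = (195 - 0.5Q)q_M - (89q_M + q_M²). Setting ∂π_M/∂q_M = 0: 106 - 3q_M - (1/2)(q_F) = 0.
Rearranging gives the reaction functions q_F = (102 - (1/2)q_M)/3 and q_M = (106 - (1/2)q_F)/3.
Substituting one into the other gives q_F = 1012/35 and q_M = 1068/35.
Total output Q = 416/7, so price P = 195 - (1/2)·(416/7) = 1157/7.

165.29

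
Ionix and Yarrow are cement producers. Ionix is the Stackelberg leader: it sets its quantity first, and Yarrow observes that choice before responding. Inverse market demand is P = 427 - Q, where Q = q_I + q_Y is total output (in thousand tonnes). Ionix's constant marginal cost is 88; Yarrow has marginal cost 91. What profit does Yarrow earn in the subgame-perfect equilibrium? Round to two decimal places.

6806.25

The follower Yarrow best-responds to any q_I: π_Y = (427 - Q)q_Y - 91q_Y.
Follower FOC: 336 - q_I - 2q_Y = 0, so q_Y(q_I) = (336 - q_I)/2.
The leader anticipates this reaction. Substituting into P = 427 - Q gives P = 259 - (1/2)q_I, so π_I = (259 - (1/2)q_I)q_I - 88q_I.
The leader's first-order condition 171 - q_I = 0 yields q_I = 171.
Then q_Y = (336 - 171)/2 = 165/2.
Price P = 427 - 507/2 = 347/2.
Yarrow's profit: (347/2 - 91)·(165/2) = 6806.2500.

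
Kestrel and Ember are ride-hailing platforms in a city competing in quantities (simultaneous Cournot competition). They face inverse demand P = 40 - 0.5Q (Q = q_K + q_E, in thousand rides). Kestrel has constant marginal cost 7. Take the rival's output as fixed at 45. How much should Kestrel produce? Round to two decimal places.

10.50

With the rival's output fixed at 45, Kestrel's profit is π_K = (40 - (1/2)·45 - (1/2)q_K)q_K - (7q_K) = (35/2 - (1/2)q_K)q_K - (7q_K).
∂π_K/∂q_K = 21/2 - q_K = 0, so q_K = 21/2.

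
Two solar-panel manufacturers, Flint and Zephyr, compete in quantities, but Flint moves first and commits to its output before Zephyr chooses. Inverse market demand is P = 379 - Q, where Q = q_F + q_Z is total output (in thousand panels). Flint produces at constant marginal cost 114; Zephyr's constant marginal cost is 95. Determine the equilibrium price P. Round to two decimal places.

Solve by backward induction. Given q_F, the follower Zephyr maximises π_Z = (379 - q_F - q_Z)q_Z - 95q_Z.
Setting the follower's marginal profit to zero, 284 - q_F - 2q_Z = 0, i.e. q_Z = (284 - q_F)/2.
The leader anticipates this reaction. Substituting into P = 379 - Q gives P = 237 - (1/2)q_F, so π_F = (237 - (1/2)q_F)q_F - 114q_F.
The leader's first-order condition 123 - q_F = 0 yields q_F = 123.
Then q_Z = (284 - 123)/2 = 161/2.
Total output Q = 407/2, so price P = 379 - 407/2 = 351/2.

175.50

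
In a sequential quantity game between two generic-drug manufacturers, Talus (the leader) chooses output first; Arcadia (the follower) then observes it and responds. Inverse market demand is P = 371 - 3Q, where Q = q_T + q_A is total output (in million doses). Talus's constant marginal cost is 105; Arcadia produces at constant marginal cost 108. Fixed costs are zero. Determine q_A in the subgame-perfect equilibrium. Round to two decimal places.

21.42

Solve by backward induction. Given q_T, the follower Arcadia maximises π_A = (371 - 3q_T - 3q_A)q_A - 108q_A.
Setting the follower's marginal profit to zero, 263 - 3q_T - 6q_A = 0, i.e. q_A = (263 - 3q_T)/6.
The leader anticipates this reaction. Substituting into P = 371 - 3Q gives P = 479/2 - (3/2)q_T, so π_T = (479/2 - (3/2)q_T)q_T - 105q_T.
The leader's first-order condition 269/2 - 3q_T = 0 yields q_T = 269/6.
Then q_A = (263 - 3·(269/6))/6 = 257/12.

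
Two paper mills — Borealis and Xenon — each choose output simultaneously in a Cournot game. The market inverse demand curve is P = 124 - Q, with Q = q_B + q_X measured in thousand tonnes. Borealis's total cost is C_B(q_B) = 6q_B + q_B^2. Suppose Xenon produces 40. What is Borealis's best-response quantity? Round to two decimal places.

19.50

With the rival's output fixed at 40, Borealis's profit is π_B = (124 - 40 - q_B)q_B - (6q_B + q_B²) = (84 - q_B)q_B - (6q_B + q_B²).
∂π_B/∂q_B = 78 - 4q_B = 0, so q_B = 39/2.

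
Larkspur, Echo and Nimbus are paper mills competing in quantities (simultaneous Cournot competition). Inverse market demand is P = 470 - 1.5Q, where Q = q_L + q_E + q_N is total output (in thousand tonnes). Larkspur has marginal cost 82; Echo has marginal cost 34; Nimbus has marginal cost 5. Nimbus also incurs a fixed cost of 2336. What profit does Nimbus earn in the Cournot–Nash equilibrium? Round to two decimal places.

11249.04

Larkspur's profit: π_L = (470 - 1.5Q)q_L - (82q_L). Setting ∂π_L/∂q_L = 0: 388 - 3q_L - (3/2)(q_E + q_N) = 0.
Echo's profit: π_E = (470 - 1.5Q)q_E - (34q_E). Setting ∂π_E/∂q_E = 0: 436 - 3q_E - (3/2)(q_L + q_N) = 0.
Nimbus's profit: π_N = (470 - 1.5Q)q_N - (5q_N). Setting ∂π_N/∂q_N = 0: 465 - 3q_N - (3/2)(q_L + q_E) = 0.
Adding the 3 first-order conditions: 1289 − 6Q = 0, so Q = 1289/6.
Back-substituting: q_L = (388 − 1289/4)/(3/2) = 263/6, q_E = (436 − 1289/4)/(3/2) = 455/6, q_N = (465 − 1289/4)/(3/2) = 571/6.
Price P = 470 - (3/2)·(1289/6) = 591/4.
Nimbus's profit: (591/4 - 5)·(571/6) - 2336 = 11249.0417.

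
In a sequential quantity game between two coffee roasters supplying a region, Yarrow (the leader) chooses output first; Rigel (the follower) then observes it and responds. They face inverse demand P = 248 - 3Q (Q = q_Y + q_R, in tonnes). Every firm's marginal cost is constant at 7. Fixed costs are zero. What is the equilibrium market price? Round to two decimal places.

67.25

The follower Rigel best-responds to any q_Y: π_R = (248 - 3Q)q_R - 7q_R.
∂π_R/∂q_R = 241 - 3q_Y - 6q_R = 0 gives the reaction function q_R = (241 - 3q_Y)/6.
The leader anticipates this reaction. Substituting into P = 248 - 3Q gives P = 255/2 - (3/2)q_Y, so π_Y = (255/2 - (3/2)q_Y)q_Y - 7q_Y.
The leader's first-order condition 241/2 - 3q_Y = 0 yields q_Y = 241/6.
Then q_R = (241 - 3·(241/6))/6 = 241/12.
Total output Q = 241/4, so price P = 248 - 3·(241/4) = 269/4.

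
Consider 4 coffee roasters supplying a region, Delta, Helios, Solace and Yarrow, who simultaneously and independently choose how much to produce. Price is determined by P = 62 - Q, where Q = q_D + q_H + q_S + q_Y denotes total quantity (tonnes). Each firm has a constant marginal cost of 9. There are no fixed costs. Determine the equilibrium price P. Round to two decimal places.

19.60

A representative firm's profit is π_i = q_i(62 - Q) - 9q_i.
First-order condition (treating rivals' output as given): 53 - 2q_i - Σ_{j≠i} q_j = 0.
With identical firms every q_j equals q_i, so Σ_{j≠i} q_j = 3q_i and 53 = 5q_i, giving q_i = 53/5.
Total output Q = 212/5, so price P = 62 - 212/5 = 98/5.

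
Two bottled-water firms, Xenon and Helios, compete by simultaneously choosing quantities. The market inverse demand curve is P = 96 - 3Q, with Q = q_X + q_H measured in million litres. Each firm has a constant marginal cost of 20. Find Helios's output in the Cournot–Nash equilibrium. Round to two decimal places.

A representative firm's profit is π_i = q_i(96 - 3Q) - 20q_i.
Setting ∂π_i/∂q_i = 0 with rivals' quantities fixed: 76 - 6q_i - 3q_j = 0.
With identical firms every q_j equals q_i, so q_j = q_i and 76 = 9q_i, giving q_i = 76/9.

8.44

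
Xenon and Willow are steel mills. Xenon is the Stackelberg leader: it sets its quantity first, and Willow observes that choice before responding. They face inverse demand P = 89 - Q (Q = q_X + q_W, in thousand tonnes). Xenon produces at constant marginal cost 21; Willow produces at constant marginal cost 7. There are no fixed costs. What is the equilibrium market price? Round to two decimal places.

34.50

The follower Willow best-responds to any q_X: π_W = (89 - Q)q_W - 7q_W.
∂π_W/∂q_W = 82 - q_X - 2q_W = 0 gives the reaction function q_W = (82 - q_X)/2.
Xenon substitutes q_W(q_X) into its own profit: π_X = q_X(89 - q_X - (82 - q_X)/2) - 21q_X = (48 - (1/2)q_X)q_X - 21q_X.
Maximising: ∂π_X/∂q_X = 27 - q_X = 0, giving q_X = 27.
Then q_W = (82 - 27)/2 = 55/2.
Total output Q = 109/2, so price P = 89 - 109/2 = 69/2.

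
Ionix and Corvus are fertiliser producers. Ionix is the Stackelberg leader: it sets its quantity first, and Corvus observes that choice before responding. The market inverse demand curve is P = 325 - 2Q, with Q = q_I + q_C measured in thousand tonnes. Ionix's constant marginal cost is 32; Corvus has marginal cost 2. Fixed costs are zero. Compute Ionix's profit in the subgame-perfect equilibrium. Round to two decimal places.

Solve by backward induction. Given q_I, the follower Corvus maximises π_C = (325 - 2q_I - 2q_C)q_C - 2q_C.
Follower FOC: 323 - 2q_I - 4q_C = 0, so q_C(q_I) = (323 - 2q_I)/4.
Ionix substitutes q_C(q_I) into its own profit: π_I = q_I(325 - 2q_I - (323 - 2q_I)/2) - 32q_I = (327/2 - q_I)q_I - 32q_I.
The leader's first-order condition 263/2 - 2q_I = 0 yields q_I = 263/4.
Then q_C = (323 - 2·(263/4))/4 = 383/8.
Price P = 325 - 2·(909/8) = 391/4.
Ionix's profit: (391/4 - 32)·(263/4) = 4323.0625.

4323.06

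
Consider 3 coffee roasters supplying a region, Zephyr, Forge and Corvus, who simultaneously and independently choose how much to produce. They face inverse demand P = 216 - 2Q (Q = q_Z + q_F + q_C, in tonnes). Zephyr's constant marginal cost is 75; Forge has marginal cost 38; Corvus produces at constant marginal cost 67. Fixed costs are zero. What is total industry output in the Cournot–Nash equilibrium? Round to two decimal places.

58.50

Zephyr's profit: π_Z = (216 - 2Q)q_Z - (75q_Z). Setting ∂π_Z/∂q_Z = 0: 141 - 4q_Z - 2(q_F + q_C) = 0.
Forge's profit: π_F = (216 - 2Q)q_F - (38q_F). Setting ∂π_F/∂q_F = 0: 178 - 4q_F - 2(q_Z + q_C) = 0.
Corvus's profit: π_C = (216 - 2Q)q_C - (67q_C). Setting ∂π_C/∂q_C = 0: 149 - 4q_C - 2(q_Z + q_F) = 0.
Adding the 3 first-order conditions: 468 − 8Q = 0, so Q = 117/2.
Back-substituting: q_Z = (141 − 117)/2 = 12, q_F = (178 − 117)/2 = 61/2, q_C = (149 − 117)/2 = 16.
Total output Q = 12 + 61/2 + 16 = 117/2.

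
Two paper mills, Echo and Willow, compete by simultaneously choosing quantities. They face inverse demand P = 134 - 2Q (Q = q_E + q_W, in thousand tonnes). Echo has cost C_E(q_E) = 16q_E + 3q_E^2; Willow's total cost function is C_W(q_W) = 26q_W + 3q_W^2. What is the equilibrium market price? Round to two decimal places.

Echo's profit: π_E = (134 - 2Q)q_E - (16q_E + 3q_E²). Setting ∂π_E/∂q_E = 0: 118 - 10q_E - 2(q_W) = 0.
Willow's profit: π_W = (134 - 2Q)q_W - (26q_W + 3q_W²). Setting ∂π_W/∂q_W = 0: 108 - 10q_W - 2(q_E) = 0.
Best responses: q_E = (118 - 2q_W)/10, q_W = (108 - 2q_E)/10.
Substituting one into the other gives q_E = 241/24 and q_W = 211/24.
Total output Q = 113/6, so price P = 134 - 2·(113/6) = 289/3.

96.33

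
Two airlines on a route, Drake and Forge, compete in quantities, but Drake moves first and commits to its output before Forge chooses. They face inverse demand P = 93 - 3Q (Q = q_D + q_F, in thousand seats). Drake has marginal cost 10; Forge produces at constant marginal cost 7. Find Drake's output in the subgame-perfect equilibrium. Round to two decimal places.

The follower Forge best-responds to any q_D: π_F = (93 - 3Q)q_F - 7q_F.
Setting the follower's marginal profit to zero, 86 - 3q_D - 6q_F = 0, i.e. q_F = (86 - 3q_D)/6.
Drake substitutes q_F(q_D) into its own profit: π_D = q_D(93 - 3q_D - (86 - 3q_D)/2) - 10q_D = (50 - (3/2)q_D)q_D - 10q_D.
Leader FOC: 40 - 3q_D = 0, so q_D = 40/3.
Then q_F = (86 - 3·(40/3))/6 = 23/3.

13.33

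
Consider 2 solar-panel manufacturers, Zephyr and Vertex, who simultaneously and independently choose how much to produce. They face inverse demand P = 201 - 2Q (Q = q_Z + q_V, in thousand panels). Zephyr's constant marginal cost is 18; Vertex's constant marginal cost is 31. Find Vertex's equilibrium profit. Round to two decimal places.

1369.39

Zephyr's profit: π_Z = (201 - 2Q)q_Z - (18q_Z). Setting ∂π_Z/∂q_Z = 0: 183 - 4q_Z - 2(q_V) = 0.
Vertex's profit: π_V = (201 - 2Q)q_V - (31q_V). Setting ∂π_V/∂q_V = 0: 170 - 4q_V - 2(q_Z) = 0.
Rearranging gives the reaction functions q_Z = (183 - 2q_V)/4 and q_V = (170 - 2q_Z)/4.
Solving the pair: q_Z = 98/3, q_V = 157/6.
Price P = 201 - 2·(353/6) = 250/3.
Vertex's profit: (250/3 - 31)·(157/6) = 1369.3889.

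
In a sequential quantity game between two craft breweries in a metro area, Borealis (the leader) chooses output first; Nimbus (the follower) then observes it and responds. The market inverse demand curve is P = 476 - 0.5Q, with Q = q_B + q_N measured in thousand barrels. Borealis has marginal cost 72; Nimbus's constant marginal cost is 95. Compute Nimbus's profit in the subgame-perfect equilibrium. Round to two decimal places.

Solve by backward induction. Given q_B, the follower Nimbus maximises π_N = (476 - (1/2)q_B - (1/2)q_N)q_N - 95q_N.
Setting the follower's marginal profit to zero, 381 - (1/2)q_B - q_N = 0, i.e. q_N = (381 - (1/2)q_B).
Borealis substitutes q_N(q_B) into its own profit: π_B = q_B(476 - (1/2)q_B - (381 - (1/2)q_B)/2) - 72q_B = (571/2 - (1/4)q_B)q_B - 72q_B.
The leader's first-order condition 427/2 - (1/2)q_B = 0 yields q_B = 427.
Then q_N = (381 - (1/2)·427) = 335/2.
Price P = 476 - (1/2)·(1189/2) = 715/4.
Nimbus's profit: (715/4 - 95)·(335/2) = 14028.1250.

14028.13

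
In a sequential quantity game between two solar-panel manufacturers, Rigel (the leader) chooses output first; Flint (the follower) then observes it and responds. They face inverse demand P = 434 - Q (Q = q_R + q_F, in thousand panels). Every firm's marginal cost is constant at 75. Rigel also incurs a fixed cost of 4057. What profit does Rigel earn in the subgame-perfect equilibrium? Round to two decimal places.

12053.13

Solve by backward induction. Given q_R, the follower Flint maximises π_F = (434 - q_R - q_F)q_F - 75q_F.
Setting the follower's marginal profit to zero, 359 - q_R - 2q_F = 0, i.e. q_F = (359 - q_R)/2.
Rigel substitutes q_F(q_R) into its own profit: π_R = q_R(434 - q_R - (359 - q_R)/2) - 75q_R = (509/2 - (1/2)q_R)q_R - 75q_R.
Maximising: ∂π_R/∂q_R = 359/2 - q_R = 0, giving q_R = 359/2.
Then q_F = (359 - 359/2)/2 = 359/4.
Price P = 434 - 1077/4 = 659/4.
Rigel's profit: (659/4 - 75)·(359/2) - 4057 = 12053.1250.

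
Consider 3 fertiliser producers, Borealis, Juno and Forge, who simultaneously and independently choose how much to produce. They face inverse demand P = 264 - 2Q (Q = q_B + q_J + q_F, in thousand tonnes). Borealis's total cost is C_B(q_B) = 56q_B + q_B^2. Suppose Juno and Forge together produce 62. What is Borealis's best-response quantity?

With rivals' combined output fixed at 62, Borealis's profit is π_B = (264 - 2·62 - 2q_B)q_B - (56q_B + q_B²) = (140 - 2q_B)q_B - (56q_B + q_B²).
∂π_B/∂q_B = 84 - 6q_B = 0, so q_B = 14.

14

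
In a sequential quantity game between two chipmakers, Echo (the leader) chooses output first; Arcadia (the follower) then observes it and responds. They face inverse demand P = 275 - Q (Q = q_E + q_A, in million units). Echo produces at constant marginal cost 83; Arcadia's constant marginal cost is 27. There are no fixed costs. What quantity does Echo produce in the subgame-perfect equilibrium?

68

Solve by backward induction. Given q_E, the follower Arcadia maximises π_A = (275 - q_E - q_A)q_A - 27q_A.
∂π_A/∂q_A = 248 - q_E - 2q_A = 0 gives the reaction function q_A = (248 - q_E)/2.
Echo substitutes q_A(q_E) into its own profit: π_E = q_E(275 - q_E - (248 - q_E)/2) - 83q_E = (151 - (1/2)q_E)q_E - 83q_E.
Leader FOC: 68 - q_E = 0, so q_E = 68.
Then q_A = (248 - 68)/2 = 90.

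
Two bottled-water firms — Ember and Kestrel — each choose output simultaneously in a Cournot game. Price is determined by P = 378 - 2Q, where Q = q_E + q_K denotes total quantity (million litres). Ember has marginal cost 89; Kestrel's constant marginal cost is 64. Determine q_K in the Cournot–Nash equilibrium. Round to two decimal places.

56.50

Ember's profit: π_E = (378 - 2Q)q_E - (89q_E). Setting ∂π_E/∂q_E = 0: 289 - 4q_E - 2(q_K) = 0.
Kestrel's first-order condition: 314 - 4q_K - 2(q_E) = 0.
Rearranging gives the reaction functions q_E = (289 - 2q_K)/4 and q_K = (314 - 2q_E)/4.
Solving the pair: q_E = 44, q_K = 113/2.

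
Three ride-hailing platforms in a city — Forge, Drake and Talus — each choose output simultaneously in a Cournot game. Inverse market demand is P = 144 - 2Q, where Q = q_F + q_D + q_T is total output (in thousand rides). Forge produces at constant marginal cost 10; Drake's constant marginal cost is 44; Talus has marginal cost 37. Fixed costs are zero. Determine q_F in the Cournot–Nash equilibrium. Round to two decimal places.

24.38

Forge's profit: π_F = (144 - 2Q)q_F - (10q_F). Setting ∂π_F/∂q_F = 0: 134 - 4q_F - 2(q_D + q_T) = 0.
Drake's first-order condition: 100 - 4q_D - 2(q_F + q_T) = 0.
Talus's first-order condition: 107 - 4q_T - 2(q_F + q_D) = 0.
Summing all 3 equations gives 341 − 8Q = 0, hence Q = 341/8.
Back-substituting: q_F = (134 − 341/4)/2 = 195/8, q_D = (100 − 341/4)/2 = 59/8, q_T = (107 − 341/4)/2 = 87/8.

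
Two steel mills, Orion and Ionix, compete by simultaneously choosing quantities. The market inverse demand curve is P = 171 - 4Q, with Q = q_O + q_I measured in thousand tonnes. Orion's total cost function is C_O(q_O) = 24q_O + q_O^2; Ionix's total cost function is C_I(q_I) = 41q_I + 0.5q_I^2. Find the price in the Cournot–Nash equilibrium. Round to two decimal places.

89.11

Orion's profit: π_O = (171 - 4Q)q_O - (24q_O + q_O²). Setting ∂π_O/∂q_O = 0: 147 - 10q_O - 4(q_I) = 0.
Ionix's profit: π_I = (171 - 4Q)q_I - (41q_I + (1/2)q_I²). Setting ∂π_I/∂q_I = 0: 130 - 9q_I - 4(q_O) = 0.
So q_O = (147 - 4q_I)/10 and q_I = (130 - 4q_O)/9.
Substituting one into the other gives q_O = 803/74 and q_I = 356/37.
Total output Q = 1515/74, so price P = 171 - 4·(1515/74) = 89.1081.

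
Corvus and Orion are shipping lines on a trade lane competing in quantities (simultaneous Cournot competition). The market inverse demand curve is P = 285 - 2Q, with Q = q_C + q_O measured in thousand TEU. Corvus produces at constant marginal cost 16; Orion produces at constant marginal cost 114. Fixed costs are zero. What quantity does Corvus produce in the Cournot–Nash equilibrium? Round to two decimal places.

Corvus's profit: π_C = (285 - 2Q)q_C - (16q_C). Setting ∂π_C/∂q_C = 0: 269 - 4q_C - 2(q_O) = 0.
Orion's first-order condition: 171 - 4q_O - 2(q_C) = 0.
Rearranging gives the reaction functions q_C = (269 - 2q_O)/4 and q_O = (171 - 2q_C)/4.
Solving the pair: q_C = 367/6, q_O = 73/6.

61.17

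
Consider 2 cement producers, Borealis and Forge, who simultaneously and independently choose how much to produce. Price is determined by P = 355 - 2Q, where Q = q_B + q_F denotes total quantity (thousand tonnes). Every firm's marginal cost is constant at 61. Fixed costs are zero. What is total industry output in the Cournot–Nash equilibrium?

98

Each firm earns π_i = (355 - 2Q)q_i - 61q_i.
First-order condition (treating rivals' output as given): 294 - 4q_i - 2q_j = 0.
By symmetry each firm produces the same amount; substituting q_j = q_i yields q_i = 294/6 = 49.
Total output Q = 49 + 49 = 98.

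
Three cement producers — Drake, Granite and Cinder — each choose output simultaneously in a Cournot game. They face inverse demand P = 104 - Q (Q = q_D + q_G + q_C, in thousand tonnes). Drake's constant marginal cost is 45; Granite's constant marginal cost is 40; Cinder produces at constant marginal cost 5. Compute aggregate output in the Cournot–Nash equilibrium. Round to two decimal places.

55.50

Drake's profit: π_D = (104 - Q)q_D - (45q_D). Setting ∂π_D/∂q_D = 0: 59 - 2q_D - (q_G + q_C) = 0.
Granite's first-order condition: 64 - 2q_G - (q_D + q_C) = 0.
Cinder's profit: π_C = (104 - Q)q_C - (5q_C). Setting ∂π_C/∂q_C = 0: 99 - 2q_C - (q_D + q_G) = 0.
Adding the 3 first-order conditions: 222 − 4Q = 0, so Q = 111/2.
Back-substituting: q_D = (59 − 111/2) = 7/2, q_G = (64 − 111/2) = 17/2, q_C = (99 − 111/2) = 87/2.
Total output Q = 7/2 + 17/2 + 87/2 = 111/2.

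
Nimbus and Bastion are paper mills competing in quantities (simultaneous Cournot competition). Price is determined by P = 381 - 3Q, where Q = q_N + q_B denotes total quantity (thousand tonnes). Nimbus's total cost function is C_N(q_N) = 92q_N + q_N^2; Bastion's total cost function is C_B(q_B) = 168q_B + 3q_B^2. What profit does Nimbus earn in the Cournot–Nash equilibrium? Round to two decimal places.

Nimbus's profit: π_N = (381 - 3Q)q_N - (92q_N + q_N²). Setting ∂π_N/∂q_N = 0: 289 - 8q_N - 3(q_B) = 0.
Bastion's first-order condition: 213 - 12q_B - 3(q_N) = 0.
So q_N = (289 - 3q_B)/8 and q_B = (213 - 3q_N)/12.
Substituting one into the other gives q_N = 943/29 and q_B = 279/29.
Price P = 381 - 3·(1222/29) = 254.5862.
Nimbus's profit: 254.5862·(943/29) - 92·(943/29) - (943/29)² = 4229.4839.

4229.48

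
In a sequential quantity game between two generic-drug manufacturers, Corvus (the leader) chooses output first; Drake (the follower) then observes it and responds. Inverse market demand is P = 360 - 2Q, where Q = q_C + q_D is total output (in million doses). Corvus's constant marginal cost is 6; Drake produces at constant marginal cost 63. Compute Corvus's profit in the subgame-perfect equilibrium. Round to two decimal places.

10557.56

Solve by backward induction. Given q_C, the follower Drake maximises π_D = (360 - 2q_C - 2q_D)q_D - 63q_D.
Follower FOC: 297 - 2q_C - 4q_D = 0, so q_D(q_C) = (297 - 2q_C)/4.
Corvus substitutes q_D(q_C) into its own profit: π_C = q_C(360 - 2q_C - (297 - 2q_C)/2) - 6q_C = (423/2 - q_C)q_C - 6q_C.
Leader FOC: 411/2 - 2q_C = 0, so q_C = 411/4.
Then q_D = (297 - 2·(411/4))/4 = 183/8.
Price P = 360 - 2·(1005/8) = 435/4.
Corvus's profit: (435/4 - 6)·(411/4) = 10557.5625.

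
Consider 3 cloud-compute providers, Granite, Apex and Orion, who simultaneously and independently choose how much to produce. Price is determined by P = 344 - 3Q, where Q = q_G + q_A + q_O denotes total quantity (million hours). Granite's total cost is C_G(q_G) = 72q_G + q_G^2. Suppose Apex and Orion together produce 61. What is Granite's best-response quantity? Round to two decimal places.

11.13

With rivals' combined output fixed at 61, Granite's profit is π_G = (344 - 3·61 - 3q_G)q_G - (72q_G + q_G²) = (161 - 3q_G)q_G - (72q_G + q_G²).
∂π_G/∂q_G = 89 - 8q_G = 0, so q_G = 89/8.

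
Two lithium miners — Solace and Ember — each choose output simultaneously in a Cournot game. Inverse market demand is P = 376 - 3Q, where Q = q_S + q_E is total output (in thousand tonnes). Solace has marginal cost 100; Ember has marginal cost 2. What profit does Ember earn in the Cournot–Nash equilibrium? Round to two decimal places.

8251.26

Solace's profit: π_S = (376 - 3Q)q_S - (100q_S). Setting ∂π_S/∂q_S = 0: 276 - 6q_S - 3(q_E) = 0.
Ember's first-order condition: 374 - 6q_E - 3(q_S) = 0.
Rearranging gives the reaction functions q_S = (276 - 3q_E)/6 and q_E = (374 - 3q_S)/6.
Substituting one into the other gives q_S = 178/9 and q_E = 472/9.
Price P = 376 - 3·(650/9) = 478/3.
Ember's profit: (478/3 - 2)·(472/9) = 8251.2593.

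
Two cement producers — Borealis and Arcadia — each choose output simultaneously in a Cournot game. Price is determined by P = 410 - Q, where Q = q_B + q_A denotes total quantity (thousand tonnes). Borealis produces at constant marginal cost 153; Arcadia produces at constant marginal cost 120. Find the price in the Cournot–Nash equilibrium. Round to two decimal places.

227.67

Borealis's profit: π_B = (410 - Q)q_B - (153q_B). Setting ∂π_B/∂q_B = 0: 257 - 2q_B - (q_A) = 0.
Arcadia's profit: π_A = (410 - Q)q_A - (120q_A). Setting ∂π_A/∂q_A = 0: 290 - 2q_A - (q_B) = 0.
Rearranging gives the reaction functions q_B = (257 - q_A)/2 and q_A = (290 - q_B)/2.
Solving the pair: q_B = 224/3, q_A = 323/3.
Total output Q = 547/3, so price P = 410 - 547/3 = 683/3.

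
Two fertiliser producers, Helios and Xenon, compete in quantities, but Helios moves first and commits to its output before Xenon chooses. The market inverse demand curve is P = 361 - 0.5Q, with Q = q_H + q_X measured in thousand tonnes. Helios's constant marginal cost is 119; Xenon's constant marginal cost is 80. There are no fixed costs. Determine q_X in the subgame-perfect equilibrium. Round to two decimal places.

Solve by backward induction. Given q_H, the follower Xenon maximises π_X = (361 - (1/2)q_H - (1/2)q_X)q_X - 80q_X.
Follower FOC: 281 - (1/2)q_H - q_X = 0, so q_X(q_H) = (281 - (1/2)q_H).
Helios substitutes q_X(q_H) into its own profit: π_H = q_H(361 - (1/2)q_H - (281 - (1/2)q_H)/2) - 119q_H = (441/2 - (1/4)q_H)q_H - 119q_H.
Maximising: ∂π_H/∂q_H = 203/2 - (1/2)q_H = 0, giving q_H = 203.
Then q_X = (281 - (1/2)·203) = 359/2.

179.50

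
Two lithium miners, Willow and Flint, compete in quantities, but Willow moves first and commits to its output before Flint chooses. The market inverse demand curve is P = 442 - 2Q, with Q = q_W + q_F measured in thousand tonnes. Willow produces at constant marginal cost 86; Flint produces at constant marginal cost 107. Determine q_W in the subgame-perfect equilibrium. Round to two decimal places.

94.25

Solve by backward induction. Given q_W, the follower Flint maximises π_F = (442 - 2q_W - 2q_F)q_F - 107q_F.
∂π_F/∂q_F = 335 - 2q_W - 4q_F = 0 gives the reaction function q_F = (335 - 2q_W)/4.
The leader anticipates this reaction. Substituting into P = 442 - 2Q gives P = 549/2 - q_W, so π_W = (549/2 - q_W)q_W - 86q_W.
The leader's first-order condition 377/2 - 2q_W = 0 yields q_W = 377/4.
Then q_F = (335 - 2·(377/4))/4 = 293/8.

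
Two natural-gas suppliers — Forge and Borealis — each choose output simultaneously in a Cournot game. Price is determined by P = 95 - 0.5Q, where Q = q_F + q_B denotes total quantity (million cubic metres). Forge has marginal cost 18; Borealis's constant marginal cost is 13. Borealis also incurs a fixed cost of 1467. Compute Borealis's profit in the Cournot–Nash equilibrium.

215

Forge's profit: π_F = (95 - 0.5Q)q_F - (18q_F). Setting ∂π_F/∂q_F = 0: 77 - q_F - (1/2)(q_B) = 0.
Borealis's first-order condition: 82 - q_B - (1/2)(q_F) = 0.
Rearranging gives the reaction functions q_F = (77 - (1/2)q_B) and q_B = (82 - (1/2)q_F).
Solving the pair: q_F = 48, q_B = 58.
Price P = 95 - (1/2)·106 = 42.
Borealis's profit: (42 - 13)·58 - 1467 = 215.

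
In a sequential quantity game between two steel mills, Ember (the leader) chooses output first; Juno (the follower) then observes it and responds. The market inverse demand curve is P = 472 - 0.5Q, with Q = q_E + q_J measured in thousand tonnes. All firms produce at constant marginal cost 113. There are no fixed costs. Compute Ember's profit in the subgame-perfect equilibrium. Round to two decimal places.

The follower Juno best-responds to any q_E: π_J = (472 - 0.5Q)q_J - 113q_J.
∂π_J/∂q_J = 359 - (1/2)q_E - q_J = 0 gives the reaction function q_J = (359 - (1/2)q_E).
Ember substitutes q_J(q_E) into its own profit: π_E = q_E(472 - (1/2)q_E - (359 - (1/2)q_E)/2) - 113q_E = (585/2 - (1/4)q_E)q_E - 113q_E.
Leader FOC: 359/2 - (1/2)q_E = 0, so q_E = 359.
Then q_J = (359 - (1/2)·359) = 359/2.
Price P = 472 - (1/2)·(1077/2) = 811/4.
Ember's profit: (811/4 - 113)·359 = 32220.2500.

32220.25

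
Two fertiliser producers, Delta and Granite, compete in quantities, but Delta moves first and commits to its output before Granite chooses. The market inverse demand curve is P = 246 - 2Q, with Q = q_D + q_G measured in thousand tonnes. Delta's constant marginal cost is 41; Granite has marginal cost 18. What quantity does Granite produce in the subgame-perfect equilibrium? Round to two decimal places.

34.25

The follower Granite best-responds to any q_D: π_G = (246 - 2Q)q_G - 18q_G.
Setting the follower's marginal profit to zero, 228 - 2q_D - 4q_G = 0, i.e. q_G = (228 - 2q_D)/4.
Delta substitutes q_G(q_D) into its own profit: π_D = q_D(246 - 2q_D - (228 - 2q_D)/2) - 41q_D = (132 - q_D)q_D - 41q_D.
Maximising: ∂π_D/∂q_D = 91 - 2q_D = 0, giving q_D = 91/2.
Then q_G = (228 - 2·(91/2))/4 = 137/4.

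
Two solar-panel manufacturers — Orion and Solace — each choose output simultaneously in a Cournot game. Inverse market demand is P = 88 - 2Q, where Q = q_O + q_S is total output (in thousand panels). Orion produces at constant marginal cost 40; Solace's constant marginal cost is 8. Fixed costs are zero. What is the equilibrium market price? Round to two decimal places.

45.33

Orion's profit: π_O = (88 - 2Q)q_O - (40q_O). Setting ∂π_O/∂q_O = 0: 48 - 4q_O - 2(q_S) = 0.
Solace's first-order condition: 80 - 4q_S - 2(q_O) = 0.
So q_O = (48 - 2q_S)/4 and q_S = (80 - 2q_O)/4.
Substituting one into the other gives q_O = 8/3 and q_S = 56/3.
Total output Q = 64/3, so price P = 88 - 2·(64/3) = 136/3.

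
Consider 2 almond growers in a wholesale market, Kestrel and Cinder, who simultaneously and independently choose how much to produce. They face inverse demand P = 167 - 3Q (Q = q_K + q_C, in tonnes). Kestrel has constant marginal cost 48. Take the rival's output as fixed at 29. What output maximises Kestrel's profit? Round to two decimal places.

5.33

With the rival's output fixed at 29, Kestrel's profit is π_K = (167 - 3·29 - 3q_K)q_K - (48q_K) = (80 - 3q_K)q_K - (48q_K).
∂π_K/∂q_K = 32 - 6q_K = 0, so q_K = 16/3.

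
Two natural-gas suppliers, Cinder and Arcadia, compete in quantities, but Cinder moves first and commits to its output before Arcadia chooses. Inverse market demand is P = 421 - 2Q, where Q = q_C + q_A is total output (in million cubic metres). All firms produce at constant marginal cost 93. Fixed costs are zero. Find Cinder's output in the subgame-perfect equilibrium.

82

The follower Arcadia best-responds to any q_C: π_A = (421 - 2Q)q_A - 93q_A.
∂π_A/∂q_A = 328 - 2q_C - 4q_A = 0 gives the reaction function q_A = (328 - 2q_C)/4.
The leader anticipates this reaction. Substituting into P = 421 - 2Q gives P = 257 - q_C, so π_C = (257 - q_C)q_C - 93q_C.
The leader's first-order condition 164 - 2q_C = 0 yields q_C = 82.
Then q_A = (328 - 2·82)/4 = 41.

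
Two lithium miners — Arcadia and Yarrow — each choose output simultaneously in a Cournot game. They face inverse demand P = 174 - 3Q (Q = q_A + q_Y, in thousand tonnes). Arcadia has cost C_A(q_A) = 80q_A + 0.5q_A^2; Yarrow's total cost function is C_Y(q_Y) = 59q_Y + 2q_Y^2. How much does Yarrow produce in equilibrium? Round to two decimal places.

8.57

Arcadia's profit: π_A = (174 - 3Q)q_A - (80q_A + (1/2)q_A²). Setting ∂π_A/∂q_A = 0: 94 - 7q_A - 3(q_Y) = 0.
Yarrow's profit: π_Y = (174 - 3Q)q_Y - (59q_Y + 2q_Y²). Setting ∂π_Y/∂q_Y = 0: 115 - 10q_Y - 3(q_A) = 0.
So q_A = (94 - 3q_Y)/7 and q_Y = (115 - 3q_A)/10.
Solving the pair: q_A = 595/61, q_Y = 523/61.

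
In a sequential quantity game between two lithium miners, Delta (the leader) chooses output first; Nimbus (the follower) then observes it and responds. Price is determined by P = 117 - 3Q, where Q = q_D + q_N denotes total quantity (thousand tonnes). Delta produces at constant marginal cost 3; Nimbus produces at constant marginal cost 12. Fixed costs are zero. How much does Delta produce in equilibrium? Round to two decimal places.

Solve by backward induction. Given q_D, the follower Nimbus maximises π_N = (117 - 3q_D - 3q_N)q_N - 12q_N.
Follower FOC: 105 - 3q_D - 6q_N = 0, so q_N(q_D) = (105 - 3q_D)/6.
The leader anticipates this reaction. Substituting into P = 117 - 3Q gives P = 129/2 - (3/2)q_D, so π_D = (129/2 - (3/2)q_D)q_D - 3q_D.
Maximising: ∂π_D/∂q_D = 123/2 - 3q_D = 0, giving q_D = 41/2.
Then q_N = (105 - 3·(41/2))/6 = 29/4.

20.50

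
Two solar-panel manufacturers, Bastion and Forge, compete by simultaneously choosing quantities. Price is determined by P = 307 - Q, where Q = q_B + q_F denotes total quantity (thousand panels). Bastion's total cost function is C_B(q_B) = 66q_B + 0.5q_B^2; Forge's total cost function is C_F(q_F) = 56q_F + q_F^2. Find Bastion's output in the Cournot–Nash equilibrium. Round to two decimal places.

64.82

Bastion's profit: π_B = (307 - Q)q_B - (66q_B + (1/2)q_B²). Setting ∂π_B/∂q_B = 0: 241 - 3q_B - (q_F) = 0.
Forge's profit: π_F = (307 - Q)q_F - (56q_F + q_F²). Setting ∂π_F/∂q_F = 0: 251 - 4q_F - (q_B) = 0.
So q_B = (241 - q_F)/3 and q_F = (251 - q_B)/4.
Substituting one into the other gives q_B = 713/11 and q_F = 512/11.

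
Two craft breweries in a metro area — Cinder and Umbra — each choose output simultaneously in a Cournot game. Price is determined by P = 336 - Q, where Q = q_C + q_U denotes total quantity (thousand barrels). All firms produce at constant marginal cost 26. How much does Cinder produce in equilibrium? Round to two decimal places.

A representative firm's profit is π_i = q_i(336 - Q) - 26q_i.
Setting ∂π_i/∂q_i = 0 with rivals' quantities fixed: 310 - 2q_i - q_j = 0.
With identical firms every q_j equals q_i, so q_j = q_i and 310 = 3q_i, giving q_i = 310/3.

103.33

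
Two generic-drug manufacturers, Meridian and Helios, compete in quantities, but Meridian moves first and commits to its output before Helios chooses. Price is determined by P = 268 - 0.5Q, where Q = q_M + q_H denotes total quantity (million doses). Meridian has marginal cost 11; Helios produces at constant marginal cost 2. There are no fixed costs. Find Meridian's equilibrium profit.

15376

The follower Helios best-responds to any q_M: π_H = (268 - 0.5Q)q_H - 2q_H.
∂π_H/∂q_H = 266 - (1/2)q_M - q_H = 0 gives the reaction function q_H = (266 - (1/2)q_M).
The leader anticipates this reaction. Substituting into P = 268 - 0.5Q gives P = 135 - (1/4)q_M, so π_M = (135 - (1/4)q_M)q_M - 11q_M.
The leader's first-order condition 124 - (1/2)q_M = 0 yields q_M = 248.
Then q_H = (266 - (1/2)·248) = 142.
Price P = 268 - (1/2)·390 = 73.
Meridian's profit: (73 - 11)·248 = 15376.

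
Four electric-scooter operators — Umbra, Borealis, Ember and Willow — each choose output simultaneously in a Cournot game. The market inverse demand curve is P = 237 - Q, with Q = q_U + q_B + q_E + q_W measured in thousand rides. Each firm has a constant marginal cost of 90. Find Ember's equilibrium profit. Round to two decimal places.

A representative firm's profit is π_i = q_i(237 - Q) - 90q_i.
First-order condition (treating rivals' output as given): 147 - 2q_i - Σ_{j≠i} q_j = 0.
With identical firms every q_j equals q_i, so Σ_{j≠i} q_j = 3q_i and 147 = 5q_i, giving q_i = 147/5.
Price P = 237 - 588/5 = 597/5.
Ember's profit: (597/5 - 90)·(147/5) = 864.3600.

864.36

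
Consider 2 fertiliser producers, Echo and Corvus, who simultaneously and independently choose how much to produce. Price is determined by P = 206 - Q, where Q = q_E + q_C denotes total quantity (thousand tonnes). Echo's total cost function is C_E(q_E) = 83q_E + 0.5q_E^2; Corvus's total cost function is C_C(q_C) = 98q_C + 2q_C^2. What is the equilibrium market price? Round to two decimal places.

157.12

Echo's profit: π_E = (206 - Q)q_E - (83q_E + (1/2)q_E²). Setting ∂π_E/∂q_E = 0: 123 - 3q_E - (q_C) = 0.
Corvus's profit: π_C = (206 - Q)q_C - (98q_C + 2q_C²). Setting ∂π_C/∂q_C = 0: 108 - 6q_C - (q_E) = 0.
Rearranging gives the reaction functions q_E = (123 - q_C)/3 and q_C = (108 - q_E)/6.
Solving the pair: q_E = 630/17, q_C = 201/17.
Total output Q = 831/17, so price P = 206 - 831/17 = 157.1176.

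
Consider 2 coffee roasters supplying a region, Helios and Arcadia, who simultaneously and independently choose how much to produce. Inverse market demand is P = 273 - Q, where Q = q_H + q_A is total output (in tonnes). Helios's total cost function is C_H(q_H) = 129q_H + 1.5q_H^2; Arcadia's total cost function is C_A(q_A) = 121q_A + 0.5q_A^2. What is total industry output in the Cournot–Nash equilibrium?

Helios's profit: π_H = (273 - Q)q_H - (129q_H + (3/2)q_H²). Setting ∂π_H/∂q_H = 0: 144 - 5q_H - (q_A) = 0.
Arcadia's first-order condition: 152 - 3q_A - (q_H) = 0.
So q_H = (144 - q_A)/5 and q_A = (152 - q_H)/3.
Substituting one into the other gives q_H = 20 and q_A = 44.
Total output Q = 20 + 44 = 64.

64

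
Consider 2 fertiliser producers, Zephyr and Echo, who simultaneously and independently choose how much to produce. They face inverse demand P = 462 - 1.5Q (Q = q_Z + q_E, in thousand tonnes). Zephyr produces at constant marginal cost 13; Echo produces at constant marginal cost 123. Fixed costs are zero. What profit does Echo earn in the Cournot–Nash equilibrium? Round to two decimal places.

Zephyr's profit: π_Z = (462 - 1.5Q)q_Z - (13q_Z). Setting ∂π_Z/∂q_Z = 0: 449 - 3q_Z - (3/2)(q_E) = 0.
Echo's profit: π_E = (462 - 1.5Q)q_E - (123q_E). Setting ∂π_E/∂q_E = 0: 339 - 3q_E - (3/2)(q_Z) = 0.
So q_Z = (449 - (3/2)q_E)/3 and q_E = (339 - (3/2)q_Z)/3.
Substituting one into the other gives q_Z = 1118/9 and q_E = 458/9.
Price P = 462 - (3/2)·(1576/9) = 598/3.
Echo's profit: (598/3 - 123)·(458/9) = 3884.5185.

3884.52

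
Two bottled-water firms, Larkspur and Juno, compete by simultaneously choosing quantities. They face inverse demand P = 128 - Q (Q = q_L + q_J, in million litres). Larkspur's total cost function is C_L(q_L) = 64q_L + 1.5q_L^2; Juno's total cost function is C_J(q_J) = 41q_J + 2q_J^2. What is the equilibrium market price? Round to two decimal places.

Larkspur's profit: π_L = (128 - Q)q_L - (64q_L + (3/2)q_L²). Setting ∂π_L/∂q_L = 0: 64 - 5q_L - (q_J) = 0.
Juno's profit: π_J = (128 - Q)q_J - (41q_J + 2q_J²). Setting ∂π_J/∂q_J = 0: 87 - 6q_J - (q_L) = 0.
Rearranging gives the reaction functions q_L = (64 - q_J)/5 and q_J = (87 - q_L)/6.
Solving the pair: q_L = 297/29, q_J = 371/29.
Total output Q = 668/29, so price P = 128 - 668/29 = 104.9655.

104.97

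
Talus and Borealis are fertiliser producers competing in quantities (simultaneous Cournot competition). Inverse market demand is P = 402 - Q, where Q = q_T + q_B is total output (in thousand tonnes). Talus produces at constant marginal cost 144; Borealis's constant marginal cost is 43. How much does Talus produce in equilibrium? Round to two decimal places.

Talus's profit: π_T = (402 - Q)q_T - (144q_T). Setting ∂π_T/∂q_T = 0: 258 - 2q_T - (q_B) = 0.
Borealis's profit: π_B = (402 - Q)q_B - (43q_B). Setting ∂π_B/∂q_B = 0: 359 - 2q_B - (q_T) = 0.
Rearranging gives the reaction functions q_T = (258 - q_B)/2 and q_B = (359 - q_T)/2.
Substituting one into the other gives q_T = 157/3 and q_B = 460/3.

52.33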